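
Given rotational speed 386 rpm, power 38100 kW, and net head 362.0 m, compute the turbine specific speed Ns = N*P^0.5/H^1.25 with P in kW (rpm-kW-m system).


Ns = 386 * 38100^0.5 / 362.0^1.25 = 47.7160


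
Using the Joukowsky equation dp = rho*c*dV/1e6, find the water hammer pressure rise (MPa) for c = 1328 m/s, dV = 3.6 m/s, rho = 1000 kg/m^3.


dp = 1000 * 1328 * 3.6 / 1e6 = 4.7808 MPa


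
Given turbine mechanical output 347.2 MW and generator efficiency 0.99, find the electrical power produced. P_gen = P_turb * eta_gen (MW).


P_gen = 347.2 * 0.99 = 343.7280 MW


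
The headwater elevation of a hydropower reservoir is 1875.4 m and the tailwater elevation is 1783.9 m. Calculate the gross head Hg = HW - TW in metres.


Hg = 1875.4 - 1783.9 = 91.5000 m


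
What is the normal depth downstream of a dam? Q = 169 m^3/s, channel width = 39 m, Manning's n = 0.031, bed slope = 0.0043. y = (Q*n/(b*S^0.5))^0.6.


y = (169 * 0.031 / (39 * 0.0043^0.5))^0.6 = 1.5377 m


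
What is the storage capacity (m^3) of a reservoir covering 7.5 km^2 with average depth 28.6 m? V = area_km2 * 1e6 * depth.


V = 7.5 * 1e6 * 28.6 = 2.1450e+08 m^3


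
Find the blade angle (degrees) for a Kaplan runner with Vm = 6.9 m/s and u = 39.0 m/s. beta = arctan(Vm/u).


beta = arctan(6.9 / 39.0) = 10.0331 degrees


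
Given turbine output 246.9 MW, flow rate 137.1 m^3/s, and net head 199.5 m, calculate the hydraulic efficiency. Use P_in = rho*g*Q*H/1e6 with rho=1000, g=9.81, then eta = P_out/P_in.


P_in = 1000 * 9.81 * 137.1 * 199.5 / 1e6 = 268.3177 MW
eta = 246.9 / 268.3177 = 0.9202


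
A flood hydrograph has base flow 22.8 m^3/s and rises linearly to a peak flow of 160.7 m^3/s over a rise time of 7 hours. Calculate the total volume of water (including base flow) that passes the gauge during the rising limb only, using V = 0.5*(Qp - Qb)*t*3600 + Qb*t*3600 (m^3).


V = 0.5*(160.7 - 22.8)*7*3600 + 22.8*7*3600 = 2.3121e+06 m^3


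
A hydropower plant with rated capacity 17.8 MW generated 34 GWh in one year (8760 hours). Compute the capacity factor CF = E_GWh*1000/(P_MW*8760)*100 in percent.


CF = 34 * 1000 / (17.8 * 8760) * 100 = 21.8049 %


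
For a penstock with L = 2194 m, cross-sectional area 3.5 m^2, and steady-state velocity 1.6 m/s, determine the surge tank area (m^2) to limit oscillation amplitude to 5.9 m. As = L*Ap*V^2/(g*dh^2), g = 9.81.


As = 2194 * 3.5 * 1.6^2 / (9.81 * 5.9^2) = 57.5667 m^2


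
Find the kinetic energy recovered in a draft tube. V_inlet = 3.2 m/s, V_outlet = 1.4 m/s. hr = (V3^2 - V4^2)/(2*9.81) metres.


hr = (3.2^2 - 1.4^2) / (2*9.81) = 0.4220 m


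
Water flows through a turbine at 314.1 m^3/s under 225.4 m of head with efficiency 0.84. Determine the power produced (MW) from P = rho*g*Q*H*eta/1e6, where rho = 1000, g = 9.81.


P = 1000 * 9.81 * 314.1 * 225.4 * 0.84 / 1e6 = 583.4050 MW


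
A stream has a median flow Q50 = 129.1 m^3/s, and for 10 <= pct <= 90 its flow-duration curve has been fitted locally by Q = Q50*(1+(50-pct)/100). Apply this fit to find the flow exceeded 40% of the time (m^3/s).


Q = 129.1 * (1 + (50 - 40)/100) = 142.0100 m^3/s


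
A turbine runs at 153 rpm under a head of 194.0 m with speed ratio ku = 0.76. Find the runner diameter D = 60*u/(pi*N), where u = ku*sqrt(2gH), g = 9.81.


u = 0.76 * sqrt(2*9.81*194.0) = 46.8882 m/s
D = 60 * 46.8882 / (pi * 153) = 5.8529 m


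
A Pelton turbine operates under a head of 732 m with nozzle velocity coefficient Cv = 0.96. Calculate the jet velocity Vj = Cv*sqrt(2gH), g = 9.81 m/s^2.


Vj = 0.96 * sqrt(2*9.81*732) = 115.0473 m/s


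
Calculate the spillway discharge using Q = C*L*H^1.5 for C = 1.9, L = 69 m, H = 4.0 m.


Q = 1.9 * 69 * 4.0^1.5 = 1048.8000 m^3/s


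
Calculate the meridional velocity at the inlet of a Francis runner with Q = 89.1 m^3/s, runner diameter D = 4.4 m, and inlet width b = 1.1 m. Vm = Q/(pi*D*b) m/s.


Vm = 89.1 / (pi * 4.4 * 1.1) = 5.8598 m/s


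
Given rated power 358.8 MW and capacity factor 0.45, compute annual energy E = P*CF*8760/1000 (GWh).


E = 358.8 * 0.45 * 8760 / 1000 = 1414.3896 GWh


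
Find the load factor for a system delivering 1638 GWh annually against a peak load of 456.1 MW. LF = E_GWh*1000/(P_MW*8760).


LF = 1638 * 1000 / (456.1 * 8760) = 0.4100


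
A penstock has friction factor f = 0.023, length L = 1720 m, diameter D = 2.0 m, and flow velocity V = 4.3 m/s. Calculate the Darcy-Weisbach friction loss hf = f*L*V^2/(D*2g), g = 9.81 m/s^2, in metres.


hf = 0.023 * 1720 * 4.3^2 / (2.0 * 2 * 9.81) = 18.6408 m


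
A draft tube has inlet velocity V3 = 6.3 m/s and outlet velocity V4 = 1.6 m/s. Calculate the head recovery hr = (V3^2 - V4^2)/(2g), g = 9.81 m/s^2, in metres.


hr = (6.3^2 - 1.6^2) / (2*9.81) = 1.8925 m


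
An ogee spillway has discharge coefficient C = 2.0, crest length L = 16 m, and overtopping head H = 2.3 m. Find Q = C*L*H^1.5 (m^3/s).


Q = 2.0 * 16 * 2.3^1.5 = 111.6199 m^3/s


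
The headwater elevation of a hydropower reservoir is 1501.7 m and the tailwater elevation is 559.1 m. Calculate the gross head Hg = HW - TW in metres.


Hg = 1501.7 - 559.1 = 942.6000 m


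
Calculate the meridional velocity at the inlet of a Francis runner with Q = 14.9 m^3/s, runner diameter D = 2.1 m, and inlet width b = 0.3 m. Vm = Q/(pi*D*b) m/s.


Vm = 14.9 / (pi * 2.1 * 0.3) = 7.5283 m/s


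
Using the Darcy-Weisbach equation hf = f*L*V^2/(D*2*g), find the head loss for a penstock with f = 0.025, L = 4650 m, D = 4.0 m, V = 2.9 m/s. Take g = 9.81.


hf = 0.025 * 4650 * 2.9^2 / (4.0 * 2 * 9.81) = 12.4575 m


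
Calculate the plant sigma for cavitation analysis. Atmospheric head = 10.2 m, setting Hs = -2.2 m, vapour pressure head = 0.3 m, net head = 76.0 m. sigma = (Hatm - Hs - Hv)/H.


sigma = (10.2 - (-2.2) - 0.3) / 76.0 = 0.1592


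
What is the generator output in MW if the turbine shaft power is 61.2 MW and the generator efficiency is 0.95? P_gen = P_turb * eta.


P_gen = 61.2 * 0.95 = 58.1400 MW


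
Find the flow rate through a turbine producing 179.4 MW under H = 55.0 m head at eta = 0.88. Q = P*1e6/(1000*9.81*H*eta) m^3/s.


Q = 179.4 * 1e6 / (1000 * 9.81 * 55.0 * 0.88) = 377.8401 m^3/s


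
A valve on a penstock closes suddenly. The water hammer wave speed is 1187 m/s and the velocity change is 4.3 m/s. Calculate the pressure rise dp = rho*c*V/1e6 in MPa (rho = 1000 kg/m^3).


dp = 1000 * 1187 * 4.3 / 1e6 = 5.1041 MPa


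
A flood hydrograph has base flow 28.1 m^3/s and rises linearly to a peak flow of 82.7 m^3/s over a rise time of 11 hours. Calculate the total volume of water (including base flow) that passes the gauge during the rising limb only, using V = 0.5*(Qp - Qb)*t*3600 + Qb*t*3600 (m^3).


V = 0.5*(82.7 - 28.1)*11*3600 + 28.1*11*3600 = 2.1938e+06 m^3


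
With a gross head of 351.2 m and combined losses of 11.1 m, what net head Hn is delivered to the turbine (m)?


Hn = 351.2 - 11.1 = 340.1000 m


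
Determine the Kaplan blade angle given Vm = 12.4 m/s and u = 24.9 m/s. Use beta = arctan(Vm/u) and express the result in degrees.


beta = arctan(12.4 / 24.9) = 26.4729 degrees


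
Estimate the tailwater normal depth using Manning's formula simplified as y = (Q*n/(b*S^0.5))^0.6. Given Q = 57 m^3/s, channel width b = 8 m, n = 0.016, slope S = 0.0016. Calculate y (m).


y = (57 * 0.016 / (8 * 0.0016^0.5))^0.6 = 1.8746 m


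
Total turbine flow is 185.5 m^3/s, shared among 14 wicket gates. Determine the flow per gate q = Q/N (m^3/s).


q = 185.5 / 14 = 13.2500 m^3/s


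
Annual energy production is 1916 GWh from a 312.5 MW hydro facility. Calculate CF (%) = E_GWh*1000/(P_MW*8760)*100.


CF = 1916 * 1000 / (312.5 * 8760) * 100 = 69.9909 %


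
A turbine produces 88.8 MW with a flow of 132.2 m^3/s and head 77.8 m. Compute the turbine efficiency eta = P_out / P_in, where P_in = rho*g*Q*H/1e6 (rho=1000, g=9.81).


P_in = 1000 * 9.81 * 132.2 * 77.8 / 1e6 = 100.8974 MW
eta = 88.8 / 100.8974 = 0.8801


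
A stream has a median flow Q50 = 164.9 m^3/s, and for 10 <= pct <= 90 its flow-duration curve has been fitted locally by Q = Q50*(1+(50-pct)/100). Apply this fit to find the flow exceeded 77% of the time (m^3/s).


Q = 164.9 * (1 + (50 - 77)/100) = 120.3770 m^3/s


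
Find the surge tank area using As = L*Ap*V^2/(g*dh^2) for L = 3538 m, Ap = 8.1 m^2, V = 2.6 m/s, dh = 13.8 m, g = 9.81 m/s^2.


As = 3538 * 8.1 * 2.6^2 / (9.81 * 13.8^2) = 103.6961 m^2


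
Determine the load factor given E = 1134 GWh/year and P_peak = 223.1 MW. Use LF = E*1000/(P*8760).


LF = 1134 * 1000 / (223.1 * 8760) = 0.5802


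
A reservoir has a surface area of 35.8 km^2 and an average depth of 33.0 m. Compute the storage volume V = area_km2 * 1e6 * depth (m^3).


V = 35.8 * 1e6 * 33.0 = 1.1814e+09 m^3


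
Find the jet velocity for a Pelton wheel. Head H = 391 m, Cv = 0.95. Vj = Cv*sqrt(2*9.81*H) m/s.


Vj = 0.95 * sqrt(2*9.81*391) = 83.2073 m/s


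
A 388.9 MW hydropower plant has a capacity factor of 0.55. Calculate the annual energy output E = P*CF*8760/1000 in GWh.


E = 388.9 * 0.55 * 8760 / 1000 = 1873.7202 GWh


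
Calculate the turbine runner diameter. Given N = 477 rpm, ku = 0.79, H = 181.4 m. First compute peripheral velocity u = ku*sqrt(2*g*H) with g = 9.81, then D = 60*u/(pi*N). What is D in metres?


u = 0.79 * sqrt(2*9.81*181.4) = 47.1298 m/s
D = 60 * 47.1298 / (pi * 477) = 1.8870 m


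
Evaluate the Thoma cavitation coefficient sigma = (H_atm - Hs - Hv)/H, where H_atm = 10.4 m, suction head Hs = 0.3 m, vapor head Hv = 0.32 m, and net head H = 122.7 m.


sigma = (10.4 - 0.3 - 0.32) / 122.7 = 0.0797


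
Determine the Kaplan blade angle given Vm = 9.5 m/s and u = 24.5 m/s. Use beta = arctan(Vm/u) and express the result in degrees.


beta = arctan(9.5 / 24.5) = 21.1941 degrees


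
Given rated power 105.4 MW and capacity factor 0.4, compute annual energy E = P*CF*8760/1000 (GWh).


E = 105.4 * 0.4 * 8760 / 1000 = 369.3216 GWh


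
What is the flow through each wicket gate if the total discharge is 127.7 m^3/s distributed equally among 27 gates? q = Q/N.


q = 127.7 / 27 = 4.7296 m^3/s


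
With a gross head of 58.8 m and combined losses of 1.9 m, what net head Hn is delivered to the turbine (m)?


Hn = 58.8 - 1.9 = 56.9000 m


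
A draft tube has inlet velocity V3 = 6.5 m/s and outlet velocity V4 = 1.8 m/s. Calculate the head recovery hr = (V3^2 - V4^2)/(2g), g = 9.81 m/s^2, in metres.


hr = (6.5^2 - 1.8^2) / (2*9.81) = 1.9883 m


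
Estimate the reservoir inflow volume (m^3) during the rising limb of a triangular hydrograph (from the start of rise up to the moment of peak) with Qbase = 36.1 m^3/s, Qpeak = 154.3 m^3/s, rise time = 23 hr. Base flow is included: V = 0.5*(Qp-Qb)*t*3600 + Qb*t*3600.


V = 0.5*(154.3 - 36.1)*23*3600 + 36.1*23*3600 = 7.8826e+06 m^3


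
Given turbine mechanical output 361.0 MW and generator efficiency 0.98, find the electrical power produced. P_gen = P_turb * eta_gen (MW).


P_gen = 361.0 * 0.98 = 353.7800 MW


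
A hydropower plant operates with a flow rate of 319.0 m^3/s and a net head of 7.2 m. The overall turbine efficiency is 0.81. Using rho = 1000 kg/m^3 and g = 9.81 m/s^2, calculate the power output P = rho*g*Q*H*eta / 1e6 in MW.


P = 1000 * 9.81 * 319.0 * 7.2 * 0.81 / 1e6 = 18.2506 MW


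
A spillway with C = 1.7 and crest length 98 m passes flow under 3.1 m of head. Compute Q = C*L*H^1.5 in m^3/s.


Q = 1.7 * 98 * 3.1^1.5 = 909.3217 m^3/s


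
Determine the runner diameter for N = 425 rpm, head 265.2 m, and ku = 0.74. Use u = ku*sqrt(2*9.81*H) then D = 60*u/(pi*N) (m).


u = 0.74 * sqrt(2*9.81*265.2) = 53.3787 m/s
D = 60 * 53.3787 / (pi * 425) = 2.3987 m


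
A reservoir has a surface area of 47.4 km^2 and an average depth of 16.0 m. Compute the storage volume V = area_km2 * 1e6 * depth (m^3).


V = 47.4 * 1e6 * 16.0 = 7.5840e+08 m^3


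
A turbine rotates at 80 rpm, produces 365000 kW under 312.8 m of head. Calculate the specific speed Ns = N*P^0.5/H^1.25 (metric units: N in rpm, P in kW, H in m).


Ns = 80 * 365000^0.5 / 312.8^1.25 = 36.7412


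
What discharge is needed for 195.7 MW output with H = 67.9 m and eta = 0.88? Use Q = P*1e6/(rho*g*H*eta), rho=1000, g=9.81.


Q = 195.7 * 1e6 / (1000 * 9.81 * 67.9 * 0.88) = 333.8638 m^3/s


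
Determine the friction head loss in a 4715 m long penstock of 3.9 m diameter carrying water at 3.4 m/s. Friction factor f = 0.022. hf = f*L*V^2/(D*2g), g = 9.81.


hf = 0.022 * 4715 * 3.4^2 / (3.9 * 2 * 9.81) = 15.6711 m


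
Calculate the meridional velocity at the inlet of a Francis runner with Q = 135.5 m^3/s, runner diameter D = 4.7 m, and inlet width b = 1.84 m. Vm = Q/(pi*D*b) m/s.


Vm = 135.5 / (pi * 4.7 * 1.84) = 4.9874 m/s


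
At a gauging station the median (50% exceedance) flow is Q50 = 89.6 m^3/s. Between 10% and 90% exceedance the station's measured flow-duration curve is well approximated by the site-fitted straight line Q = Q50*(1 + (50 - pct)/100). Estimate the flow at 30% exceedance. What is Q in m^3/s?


Q = 89.6 * (1 + (50 - 30)/100) = 107.5200 m^3/s


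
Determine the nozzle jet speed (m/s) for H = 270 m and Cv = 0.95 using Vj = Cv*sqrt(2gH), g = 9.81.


Vj = 0.95 * sqrt(2*9.81*270) = 69.1441 m/s


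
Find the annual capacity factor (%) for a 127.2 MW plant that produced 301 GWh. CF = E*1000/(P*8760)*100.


CF = 301 * 1000 / (127.2 * 8760) * 100 = 27.0132 %


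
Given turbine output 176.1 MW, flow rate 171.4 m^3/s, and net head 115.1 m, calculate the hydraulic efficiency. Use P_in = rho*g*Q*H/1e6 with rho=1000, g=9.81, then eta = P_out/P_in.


P_in = 1000 * 9.81 * 171.4 * 115.1 / 1e6 = 193.5331 MW
eta = 176.1 / 193.5331 = 0.9099


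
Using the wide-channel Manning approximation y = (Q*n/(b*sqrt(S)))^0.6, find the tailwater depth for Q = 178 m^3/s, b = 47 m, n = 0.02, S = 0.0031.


y = (178 * 0.02 / (47 * 0.0031^0.5))^0.6 = 1.2028 m


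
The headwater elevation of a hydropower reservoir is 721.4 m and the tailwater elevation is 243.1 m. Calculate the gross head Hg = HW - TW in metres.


Hg = 721.4 - 243.1 = 478.3000 m


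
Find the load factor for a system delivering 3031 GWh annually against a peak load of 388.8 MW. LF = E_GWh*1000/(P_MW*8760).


LF = 3031 * 1000 / (388.8 * 8760) = 0.8899


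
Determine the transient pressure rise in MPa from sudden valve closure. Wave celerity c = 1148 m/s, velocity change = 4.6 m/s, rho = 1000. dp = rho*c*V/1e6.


dp = 1000 * 1148 * 4.6 / 1e6 = 5.2808 MPa


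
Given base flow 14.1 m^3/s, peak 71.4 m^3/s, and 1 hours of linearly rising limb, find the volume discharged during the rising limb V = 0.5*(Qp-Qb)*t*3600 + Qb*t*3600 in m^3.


V = 0.5*(71.4 - 14.1)*1*3600 + 14.1*1*3600 = 153900.0000 m^3


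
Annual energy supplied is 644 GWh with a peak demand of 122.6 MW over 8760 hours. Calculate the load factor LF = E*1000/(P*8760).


LF = 644 * 1000 / (122.6 * 8760) = 0.5996


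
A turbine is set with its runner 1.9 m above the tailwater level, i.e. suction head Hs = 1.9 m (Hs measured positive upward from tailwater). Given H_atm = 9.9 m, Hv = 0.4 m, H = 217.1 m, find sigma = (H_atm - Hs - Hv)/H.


sigma = (9.9 - 1.9 - 0.4) / 217.1 = 0.0350


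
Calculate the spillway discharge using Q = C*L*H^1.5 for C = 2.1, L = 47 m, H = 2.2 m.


Q = 2.1 * 47 * 2.2^1.5 = 322.0707 m^3/s


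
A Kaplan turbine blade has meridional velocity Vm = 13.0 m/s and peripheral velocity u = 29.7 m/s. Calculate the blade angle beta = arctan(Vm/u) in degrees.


beta = arctan(13.0 / 29.7) = 23.6395 degrees


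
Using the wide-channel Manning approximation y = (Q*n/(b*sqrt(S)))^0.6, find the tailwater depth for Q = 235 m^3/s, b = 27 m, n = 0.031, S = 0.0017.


y = (235 * 0.031 / (27 * 0.0017^0.5))^0.6 = 3.0868 m


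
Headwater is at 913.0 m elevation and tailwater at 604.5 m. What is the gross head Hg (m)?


Hg = 913.0 - 604.5 = 308.5000 m


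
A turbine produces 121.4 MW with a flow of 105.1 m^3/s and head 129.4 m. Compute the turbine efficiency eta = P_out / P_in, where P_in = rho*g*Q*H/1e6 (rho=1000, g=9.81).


P_in = 1000 * 9.81 * 105.1 * 129.4 / 1e6 = 133.4154 MW
eta = 121.4 / 133.4154 = 0.9099


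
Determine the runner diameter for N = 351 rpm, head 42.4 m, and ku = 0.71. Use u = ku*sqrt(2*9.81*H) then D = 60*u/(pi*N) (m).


u = 0.71 * sqrt(2*9.81*42.4) = 20.4782 m/s
D = 60 * 20.4782 / (pi * 351) = 1.1143 m


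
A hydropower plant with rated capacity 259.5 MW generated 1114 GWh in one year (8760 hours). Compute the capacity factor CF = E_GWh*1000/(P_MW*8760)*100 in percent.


CF = 1114 * 1000 / (259.5 * 8760) * 100 = 49.0054 %


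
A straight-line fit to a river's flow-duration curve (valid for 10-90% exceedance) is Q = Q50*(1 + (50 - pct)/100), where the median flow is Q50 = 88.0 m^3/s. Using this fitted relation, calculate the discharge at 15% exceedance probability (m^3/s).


Q = 88.0 * (1 + (50 - 15)/100) = 118.8000 m^3/s


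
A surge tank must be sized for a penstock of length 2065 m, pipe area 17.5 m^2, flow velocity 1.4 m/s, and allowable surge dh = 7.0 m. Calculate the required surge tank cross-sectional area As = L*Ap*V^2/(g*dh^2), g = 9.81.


As = 2065 * 17.5 * 1.4^2 / (9.81 * 7.0^2) = 147.3496 m^2


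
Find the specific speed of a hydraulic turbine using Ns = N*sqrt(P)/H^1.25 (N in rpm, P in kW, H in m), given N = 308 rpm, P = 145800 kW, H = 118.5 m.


Ns = 308 * 145800^0.5 / 118.5^1.25 = 300.8026


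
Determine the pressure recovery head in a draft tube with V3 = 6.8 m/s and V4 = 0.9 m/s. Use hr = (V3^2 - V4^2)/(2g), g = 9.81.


hr = (6.8^2 - 0.9^2) / (2*9.81) = 2.3155 m


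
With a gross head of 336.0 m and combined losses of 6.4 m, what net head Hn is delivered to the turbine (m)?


Hn = 336.0 - 6.4 = 329.6000 m


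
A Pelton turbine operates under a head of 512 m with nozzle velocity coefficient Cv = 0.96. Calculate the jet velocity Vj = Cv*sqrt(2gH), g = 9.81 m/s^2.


Vj = 0.96 * sqrt(2*9.81*512) = 96.2179 m/s


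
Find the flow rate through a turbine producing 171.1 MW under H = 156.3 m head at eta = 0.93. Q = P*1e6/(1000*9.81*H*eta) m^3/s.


Q = 171.1 * 1e6 / (1000 * 9.81 * 156.3 * 0.93) = 119.9883 m^3/s


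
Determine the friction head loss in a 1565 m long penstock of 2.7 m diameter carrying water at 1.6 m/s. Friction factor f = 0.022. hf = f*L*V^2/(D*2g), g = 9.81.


hf = 0.022 * 1565 * 1.6^2 / (2.7 * 2 * 9.81) = 1.6639 m


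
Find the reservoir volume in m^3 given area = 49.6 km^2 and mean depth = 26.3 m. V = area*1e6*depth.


V = 49.6 * 1e6 * 26.3 = 1.3045e+09 m^3


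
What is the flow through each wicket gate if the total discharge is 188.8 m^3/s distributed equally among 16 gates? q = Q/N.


q = 188.8 / 16 = 11.8000 m^3/s


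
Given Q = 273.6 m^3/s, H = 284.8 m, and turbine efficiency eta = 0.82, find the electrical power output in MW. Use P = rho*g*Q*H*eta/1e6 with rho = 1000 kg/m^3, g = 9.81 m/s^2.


P = 1000 * 9.81 * 273.6 * 284.8 * 0.82 / 1e6 = 626.8144 MW


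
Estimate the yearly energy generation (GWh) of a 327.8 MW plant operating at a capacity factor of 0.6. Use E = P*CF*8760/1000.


E = 327.8 * 0.6 * 8760 / 1000 = 1722.9168 GWh


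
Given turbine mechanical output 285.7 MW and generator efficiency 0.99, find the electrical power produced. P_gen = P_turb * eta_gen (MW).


P_gen = 285.7 * 0.99 = 282.8430 MW


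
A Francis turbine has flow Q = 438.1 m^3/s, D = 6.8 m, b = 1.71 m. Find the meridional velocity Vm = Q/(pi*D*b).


Vm = 438.1 / (pi * 6.8 * 1.71) = 11.9927 m/s


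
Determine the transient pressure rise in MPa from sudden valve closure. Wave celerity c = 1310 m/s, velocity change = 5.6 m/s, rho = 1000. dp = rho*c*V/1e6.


dp = 1000 * 1310 * 5.6 / 1e6 = 7.3360 MPa


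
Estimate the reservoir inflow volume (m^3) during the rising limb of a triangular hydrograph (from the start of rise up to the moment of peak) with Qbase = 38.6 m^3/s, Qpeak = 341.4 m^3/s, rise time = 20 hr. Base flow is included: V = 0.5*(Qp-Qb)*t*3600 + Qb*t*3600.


V = 0.5*(341.4 - 38.6)*20*3600 + 38.6*20*3600 = 1.3680e+07 m^3


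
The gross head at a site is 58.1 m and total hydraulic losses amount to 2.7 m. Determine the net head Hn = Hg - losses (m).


Hn = 58.1 - 2.7 = 55.4000 m


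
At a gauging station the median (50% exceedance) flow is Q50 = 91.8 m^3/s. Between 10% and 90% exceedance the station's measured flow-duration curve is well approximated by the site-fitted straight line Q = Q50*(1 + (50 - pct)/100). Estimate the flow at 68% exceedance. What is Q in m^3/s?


Q = 91.8 * (1 + (50 - 68)/100) = 75.2760 m^3/s


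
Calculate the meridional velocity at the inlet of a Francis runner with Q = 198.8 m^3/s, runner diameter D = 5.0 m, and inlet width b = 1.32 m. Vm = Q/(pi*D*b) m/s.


Vm = 198.8 / (pi * 5.0 * 1.32) = 9.5879 m/s


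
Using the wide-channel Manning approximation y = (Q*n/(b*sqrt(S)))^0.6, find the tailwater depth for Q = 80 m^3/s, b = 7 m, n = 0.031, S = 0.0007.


y = (80 * 0.031 / (7 * 0.0007^0.5))^0.6 = 4.7433 m


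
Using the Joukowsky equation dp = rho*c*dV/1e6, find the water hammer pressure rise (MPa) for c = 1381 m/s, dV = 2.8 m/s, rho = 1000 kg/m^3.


dp = 1000 * 1381 * 2.8 / 1e6 = 3.8668 MPa


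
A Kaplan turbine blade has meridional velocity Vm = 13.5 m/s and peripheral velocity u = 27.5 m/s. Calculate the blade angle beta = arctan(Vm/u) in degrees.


beta = arctan(13.5 / 27.5) = 26.1468 degrees


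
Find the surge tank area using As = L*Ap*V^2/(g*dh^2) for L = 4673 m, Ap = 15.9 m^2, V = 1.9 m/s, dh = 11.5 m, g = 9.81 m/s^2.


As = 4673 * 15.9 * 1.9^2 / (9.81 * 11.5^2) = 206.7452 m^2


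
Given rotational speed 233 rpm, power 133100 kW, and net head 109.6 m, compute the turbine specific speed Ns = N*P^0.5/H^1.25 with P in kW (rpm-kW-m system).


Ns = 233 * 133100^0.5 / 109.6^1.25 = 239.7076


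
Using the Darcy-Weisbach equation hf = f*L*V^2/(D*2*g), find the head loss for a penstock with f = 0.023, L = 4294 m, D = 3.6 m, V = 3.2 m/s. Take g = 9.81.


hf = 0.023 * 4294 * 3.2^2 / (3.6 * 2 * 9.81) = 14.3182 m


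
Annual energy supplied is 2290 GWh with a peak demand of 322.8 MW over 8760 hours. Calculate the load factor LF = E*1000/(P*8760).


LF = 2290 * 1000 / (322.8 * 8760) = 0.8098


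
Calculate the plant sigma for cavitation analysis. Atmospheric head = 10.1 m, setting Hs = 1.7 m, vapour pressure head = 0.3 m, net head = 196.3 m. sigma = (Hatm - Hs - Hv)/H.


sigma = (10.1 - 1.7 - 0.3) / 196.3 = 0.0413


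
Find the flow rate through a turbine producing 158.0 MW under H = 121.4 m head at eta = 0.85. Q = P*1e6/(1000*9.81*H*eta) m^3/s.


Q = 158.0 * 1e6 / (1000 * 9.81 * 121.4 * 0.85) = 156.0812 m^3/s


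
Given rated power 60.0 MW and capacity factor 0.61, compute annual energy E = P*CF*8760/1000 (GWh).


E = 60.0 * 0.61 * 8760 / 1000 = 320.6160 GWh


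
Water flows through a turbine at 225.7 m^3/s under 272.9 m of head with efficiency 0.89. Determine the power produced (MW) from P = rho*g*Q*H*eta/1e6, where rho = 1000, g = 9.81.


P = 1000 * 9.81 * 225.7 * 272.9 * 0.89 / 1e6 = 537.7670 MW


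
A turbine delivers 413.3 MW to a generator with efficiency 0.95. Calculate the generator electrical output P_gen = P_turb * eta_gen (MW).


P_gen = 413.3 * 0.95 = 392.6350 MW


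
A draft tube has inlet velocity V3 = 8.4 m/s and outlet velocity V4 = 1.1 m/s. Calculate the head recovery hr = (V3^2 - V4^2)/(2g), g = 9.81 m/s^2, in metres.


hr = (8.4^2 - 1.1^2) / (2*9.81) = 3.5347 m


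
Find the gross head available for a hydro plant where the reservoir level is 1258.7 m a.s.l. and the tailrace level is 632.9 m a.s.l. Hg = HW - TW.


Hg = 1258.7 - 632.9 = 625.8000 m


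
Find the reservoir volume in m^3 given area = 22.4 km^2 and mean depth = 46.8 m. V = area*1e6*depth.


V = 22.4 * 1e6 * 46.8 = 1.0483e+09 m^3


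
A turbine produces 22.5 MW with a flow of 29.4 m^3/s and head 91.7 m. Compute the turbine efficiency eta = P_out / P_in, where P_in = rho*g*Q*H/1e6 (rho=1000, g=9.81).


P_in = 1000 * 9.81 * 29.4 * 91.7 / 1e6 = 26.4476 MW
eta = 22.5 / 26.4476 = 0.8507


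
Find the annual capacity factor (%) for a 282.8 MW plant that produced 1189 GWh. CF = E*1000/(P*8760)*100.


CF = 1189 * 1000 / (282.8 * 8760) * 100 = 47.9953 %


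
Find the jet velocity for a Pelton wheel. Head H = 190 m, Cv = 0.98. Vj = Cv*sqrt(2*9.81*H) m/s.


Vj = 0.98 * sqrt(2*9.81*190) = 59.8346 m/s


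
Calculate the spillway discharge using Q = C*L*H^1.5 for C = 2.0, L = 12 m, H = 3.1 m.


Q = 2.0 * 12 * 3.1^1.5 = 130.9947 m^3/s


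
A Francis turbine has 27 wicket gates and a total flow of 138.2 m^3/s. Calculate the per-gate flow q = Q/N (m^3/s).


q = 138.2 / 27 = 5.1185 m^3/s


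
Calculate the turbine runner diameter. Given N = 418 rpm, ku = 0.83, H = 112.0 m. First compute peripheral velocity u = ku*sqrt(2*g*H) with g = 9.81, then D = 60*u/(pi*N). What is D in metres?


u = 0.83 * sqrt(2*9.81*112.0) = 38.9078 m/s
D = 60 * 38.9078 / (pi * 418) = 1.7777 m


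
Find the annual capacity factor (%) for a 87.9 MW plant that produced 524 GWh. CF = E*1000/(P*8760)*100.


CF = 524 * 1000 / (87.9 * 8760) * 100 = 68.0516 %


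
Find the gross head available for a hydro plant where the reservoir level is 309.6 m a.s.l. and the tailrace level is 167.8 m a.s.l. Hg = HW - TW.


Hg = 309.6 - 167.8 = 141.8000 m


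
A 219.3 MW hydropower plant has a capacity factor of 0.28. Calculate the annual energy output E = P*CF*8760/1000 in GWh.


E = 219.3 * 0.28 * 8760 / 1000 = 537.8990 GWh


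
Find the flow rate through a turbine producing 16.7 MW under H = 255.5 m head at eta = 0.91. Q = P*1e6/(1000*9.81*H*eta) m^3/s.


Q = 16.7 * 1e6 / (1000 * 9.81 * 255.5 * 0.91) = 7.3218 m^3/s


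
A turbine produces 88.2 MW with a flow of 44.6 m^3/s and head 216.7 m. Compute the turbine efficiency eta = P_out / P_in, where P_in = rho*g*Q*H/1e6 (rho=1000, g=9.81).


P_in = 1000 * 9.81 * 44.6 * 216.7 / 1e6 = 94.8119 MW
eta = 88.2 / 94.8119 = 0.9303


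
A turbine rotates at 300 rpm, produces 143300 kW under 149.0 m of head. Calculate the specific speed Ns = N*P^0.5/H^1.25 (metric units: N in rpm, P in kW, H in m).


Ns = 300 * 143300^0.5 / 149.0^1.25 = 218.1532


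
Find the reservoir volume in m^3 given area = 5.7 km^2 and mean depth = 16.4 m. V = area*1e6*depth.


V = 5.7 * 1e6 * 16.4 = 9.3480e+07 m^3


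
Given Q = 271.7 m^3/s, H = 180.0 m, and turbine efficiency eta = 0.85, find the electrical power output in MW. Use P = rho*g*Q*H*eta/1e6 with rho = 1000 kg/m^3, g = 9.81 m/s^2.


P = 1000 * 9.81 * 271.7 * 180.0 * 0.85 / 1e6 = 407.8027 MW


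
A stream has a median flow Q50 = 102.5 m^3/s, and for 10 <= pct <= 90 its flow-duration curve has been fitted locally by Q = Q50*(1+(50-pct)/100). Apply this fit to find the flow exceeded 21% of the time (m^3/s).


Q = 102.5 * (1 + (50 - 21)/100) = 132.2250 m^3/s


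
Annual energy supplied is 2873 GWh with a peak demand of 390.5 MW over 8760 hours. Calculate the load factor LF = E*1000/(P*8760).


LF = 2873 * 1000 / (390.5 * 8760) = 0.8399


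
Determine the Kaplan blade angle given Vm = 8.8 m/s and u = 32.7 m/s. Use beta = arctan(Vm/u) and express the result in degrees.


beta = arctan(8.8 / 32.7) = 15.0622 degrees


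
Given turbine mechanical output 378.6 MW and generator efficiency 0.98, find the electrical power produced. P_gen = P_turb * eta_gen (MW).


P_gen = 378.6 * 0.98 = 371.0280 MW


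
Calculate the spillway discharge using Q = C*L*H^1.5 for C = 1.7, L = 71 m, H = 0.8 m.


Q = 1.7 * 71 * 0.8^1.5 = 86.3659 m^3/s


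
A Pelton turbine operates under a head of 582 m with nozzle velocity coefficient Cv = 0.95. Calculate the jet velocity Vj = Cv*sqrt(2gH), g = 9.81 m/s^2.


Vj = 0.95 * sqrt(2*9.81*582) = 101.5160 m/s


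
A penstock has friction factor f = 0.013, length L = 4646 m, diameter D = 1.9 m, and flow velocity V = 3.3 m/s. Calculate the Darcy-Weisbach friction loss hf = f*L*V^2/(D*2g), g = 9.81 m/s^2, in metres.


hf = 0.013 * 4646 * 3.3^2 / (1.9 * 2 * 9.81) = 17.6440 m


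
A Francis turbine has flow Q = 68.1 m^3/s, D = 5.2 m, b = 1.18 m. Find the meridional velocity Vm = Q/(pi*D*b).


Vm = 68.1 / (pi * 5.2 * 1.18) = 3.5327 m/s


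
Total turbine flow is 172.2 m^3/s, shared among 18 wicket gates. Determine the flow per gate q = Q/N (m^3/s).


q = 172.2 / 18 = 9.5667 m^3/s


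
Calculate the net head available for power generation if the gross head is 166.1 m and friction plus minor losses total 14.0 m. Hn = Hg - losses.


Hn = 166.1 - 14.0 = 152.1000 m


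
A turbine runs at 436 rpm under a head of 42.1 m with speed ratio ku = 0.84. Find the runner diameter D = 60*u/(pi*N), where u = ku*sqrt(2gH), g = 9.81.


u = 0.84 * sqrt(2*9.81*42.1) = 24.1418 m/s
D = 60 * 24.1418 / (pi * 436) = 1.0575 m


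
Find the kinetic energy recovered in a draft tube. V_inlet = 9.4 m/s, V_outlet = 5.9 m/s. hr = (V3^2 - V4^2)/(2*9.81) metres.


hr = (9.4^2 - 5.9^2) / (2*9.81) = 2.7294 m


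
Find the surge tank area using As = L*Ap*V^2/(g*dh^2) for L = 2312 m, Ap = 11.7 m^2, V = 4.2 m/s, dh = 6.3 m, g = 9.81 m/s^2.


As = 2312 * 11.7 * 4.2^2 / (9.81 * 6.3^2) = 1225.5250 m^2


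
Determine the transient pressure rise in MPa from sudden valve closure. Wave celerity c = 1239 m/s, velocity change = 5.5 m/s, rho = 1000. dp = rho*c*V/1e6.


dp = 1000 * 1239 * 5.5 / 1e6 = 6.8145 MPa


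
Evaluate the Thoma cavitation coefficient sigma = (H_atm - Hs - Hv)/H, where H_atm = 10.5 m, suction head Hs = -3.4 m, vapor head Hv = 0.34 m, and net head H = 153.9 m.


sigma = (10.5 - (-3.4) - 0.34) / 153.9 = 0.0881


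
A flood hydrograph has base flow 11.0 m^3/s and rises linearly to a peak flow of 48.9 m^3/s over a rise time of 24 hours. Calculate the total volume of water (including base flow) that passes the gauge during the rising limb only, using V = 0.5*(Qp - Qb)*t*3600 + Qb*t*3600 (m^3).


V = 0.5*(48.9 - 11.0)*24*3600 + 11.0*24*3600 = 2.5877e+06 m^3


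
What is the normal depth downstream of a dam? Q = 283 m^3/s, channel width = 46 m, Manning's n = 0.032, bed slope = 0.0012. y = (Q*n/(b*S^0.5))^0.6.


y = (283 * 0.032 / (46 * 0.0012^0.5))^0.6 = 2.8363 m


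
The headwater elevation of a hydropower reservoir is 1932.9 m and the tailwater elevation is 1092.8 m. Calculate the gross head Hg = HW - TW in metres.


Hg = 1932.9 - 1092.8 = 840.1000 m


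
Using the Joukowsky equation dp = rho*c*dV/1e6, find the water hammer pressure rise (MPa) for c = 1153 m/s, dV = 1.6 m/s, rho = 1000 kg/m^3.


dp = 1000 * 1153 * 1.6 / 1e6 = 1.8448 MPa


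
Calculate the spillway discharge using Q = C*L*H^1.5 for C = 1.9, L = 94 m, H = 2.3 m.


Q = 1.9 * 94 * 2.3^1.5 = 622.9787 m^3/s


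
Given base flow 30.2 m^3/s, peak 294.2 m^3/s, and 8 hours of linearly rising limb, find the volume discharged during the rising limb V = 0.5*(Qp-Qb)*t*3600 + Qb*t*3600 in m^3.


V = 0.5*(294.2 - 30.2)*8*3600 + 30.2*8*3600 = 4.6714e+06 m^3


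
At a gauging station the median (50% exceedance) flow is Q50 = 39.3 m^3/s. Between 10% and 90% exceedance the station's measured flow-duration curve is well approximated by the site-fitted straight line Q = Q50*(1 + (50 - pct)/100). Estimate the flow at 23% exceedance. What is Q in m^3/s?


Q = 39.3 * (1 + (50 - 23)/100) = 49.9110 m^3/s


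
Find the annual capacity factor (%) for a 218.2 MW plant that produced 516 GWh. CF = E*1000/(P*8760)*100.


CF = 516 * 1000 / (218.2 * 8760) * 100 = 26.9955 %


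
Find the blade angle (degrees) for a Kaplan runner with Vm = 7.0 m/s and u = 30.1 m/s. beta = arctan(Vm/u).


beta = arctan(7.0 / 30.1) = 13.0919 degrees


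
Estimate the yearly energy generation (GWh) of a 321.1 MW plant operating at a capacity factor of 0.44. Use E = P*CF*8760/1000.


E = 321.1 * 0.44 * 8760 / 1000 = 1237.6478 GWh


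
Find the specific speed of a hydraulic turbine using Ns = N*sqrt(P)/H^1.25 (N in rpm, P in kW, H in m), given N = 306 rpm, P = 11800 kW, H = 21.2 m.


Ns = 306 * 11800^0.5 / 21.2^1.25 = 730.7059


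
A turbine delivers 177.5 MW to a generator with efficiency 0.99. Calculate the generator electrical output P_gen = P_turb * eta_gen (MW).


P_gen = 177.5 * 0.99 = 175.7250 MW


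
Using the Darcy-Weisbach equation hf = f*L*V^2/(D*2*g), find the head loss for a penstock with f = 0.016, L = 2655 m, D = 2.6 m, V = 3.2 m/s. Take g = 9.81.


hf = 0.016 * 2655 * 3.2^2 / (2.6 * 2 * 9.81) = 8.5273 m


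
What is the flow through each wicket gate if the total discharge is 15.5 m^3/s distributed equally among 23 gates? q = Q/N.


q = 15.5 / 23 = 0.6739 m^3/s


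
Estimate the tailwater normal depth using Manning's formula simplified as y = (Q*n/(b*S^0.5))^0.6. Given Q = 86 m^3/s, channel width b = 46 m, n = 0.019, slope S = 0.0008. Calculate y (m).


y = (86 * 0.019 / (46 * 0.0008^0.5))^0.6 = 1.1465 m


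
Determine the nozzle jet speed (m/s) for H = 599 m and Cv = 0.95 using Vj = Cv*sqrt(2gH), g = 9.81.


Vj = 0.95 * sqrt(2*9.81*599) = 102.9880 m/s


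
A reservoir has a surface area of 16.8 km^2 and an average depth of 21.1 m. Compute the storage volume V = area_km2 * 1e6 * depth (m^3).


V = 16.8 * 1e6 * 21.1 = 3.5448e+08 m^3


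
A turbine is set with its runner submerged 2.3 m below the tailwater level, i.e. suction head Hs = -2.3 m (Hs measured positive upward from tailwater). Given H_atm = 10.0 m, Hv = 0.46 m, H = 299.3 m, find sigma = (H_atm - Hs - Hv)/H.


sigma = (10.0 - (-2.3) - 0.46) / 299.3 = 0.0396


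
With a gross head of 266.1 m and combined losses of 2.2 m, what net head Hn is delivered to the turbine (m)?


Hn = 266.1 - 2.2 = 263.9000 m


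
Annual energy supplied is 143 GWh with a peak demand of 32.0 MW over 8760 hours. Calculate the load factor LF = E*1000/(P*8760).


LF = 143 * 1000 / (32.0 * 8760) = 0.5101


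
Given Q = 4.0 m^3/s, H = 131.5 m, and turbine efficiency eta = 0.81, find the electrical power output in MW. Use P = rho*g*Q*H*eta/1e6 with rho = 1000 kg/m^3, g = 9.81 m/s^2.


P = 1000 * 9.81 * 4.0 * 131.5 * 0.81 / 1e6 = 4.1796 MW


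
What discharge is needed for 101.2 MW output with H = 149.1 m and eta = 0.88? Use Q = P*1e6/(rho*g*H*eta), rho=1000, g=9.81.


Q = 101.2 * 1e6 / (1000 * 9.81 * 149.1 * 0.88) = 78.6233 m^3/s


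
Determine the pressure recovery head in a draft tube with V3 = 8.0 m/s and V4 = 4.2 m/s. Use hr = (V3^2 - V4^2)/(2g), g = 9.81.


hr = (8.0^2 - 4.2^2) / (2*9.81) = 2.3629 m


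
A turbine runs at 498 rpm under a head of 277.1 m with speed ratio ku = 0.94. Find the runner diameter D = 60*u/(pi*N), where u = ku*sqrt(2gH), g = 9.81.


u = 0.94 * sqrt(2*9.81*277.1) = 69.3100 m/s
D = 60 * 69.3100 / (pi * 498) = 2.6581 m


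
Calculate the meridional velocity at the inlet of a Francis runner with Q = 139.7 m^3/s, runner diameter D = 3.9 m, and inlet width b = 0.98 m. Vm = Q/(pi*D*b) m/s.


Vm = 139.7 / (pi * 3.9 * 0.98) = 11.6347 m/s


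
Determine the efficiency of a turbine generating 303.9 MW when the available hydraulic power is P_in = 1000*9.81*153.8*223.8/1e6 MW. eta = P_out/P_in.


P_in = 1000 * 9.81 * 153.8 * 223.8 / 1e6 = 337.6645 MW
eta = 303.9 / 337.6645 = 0.9000


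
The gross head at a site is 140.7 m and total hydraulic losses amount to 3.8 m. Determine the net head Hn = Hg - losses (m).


Hn = 140.7 - 3.8 = 136.9000 m


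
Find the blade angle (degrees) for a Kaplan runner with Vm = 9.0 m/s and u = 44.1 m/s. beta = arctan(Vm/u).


beta = arctan(9.0 / 44.1) = 11.5346 degrees


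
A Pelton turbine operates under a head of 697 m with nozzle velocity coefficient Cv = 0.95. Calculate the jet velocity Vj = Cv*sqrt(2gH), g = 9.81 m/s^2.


Vj = 0.95 * sqrt(2*9.81*697) = 111.0937 m/s


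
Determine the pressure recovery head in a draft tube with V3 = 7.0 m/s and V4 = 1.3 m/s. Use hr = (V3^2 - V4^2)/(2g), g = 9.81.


hr = (7.0^2 - 1.3^2) / (2*9.81) = 2.4113 m


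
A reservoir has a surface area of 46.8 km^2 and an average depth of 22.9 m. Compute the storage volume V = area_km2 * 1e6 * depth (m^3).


V = 46.8 * 1e6 * 22.9 = 1.0717e+09 m^3


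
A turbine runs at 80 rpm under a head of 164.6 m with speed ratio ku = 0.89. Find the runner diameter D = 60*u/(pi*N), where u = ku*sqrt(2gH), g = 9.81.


u = 0.89 * sqrt(2*9.81*164.6) = 50.5772 m/s
D = 60 * 50.5772 / (pi * 80) = 12.0744 m


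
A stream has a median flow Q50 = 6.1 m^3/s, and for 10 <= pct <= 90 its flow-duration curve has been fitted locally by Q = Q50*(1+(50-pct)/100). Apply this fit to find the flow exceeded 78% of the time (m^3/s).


Q = 6.1 * (1 + (50 - 78)/100) = 4.3920 m^3/s


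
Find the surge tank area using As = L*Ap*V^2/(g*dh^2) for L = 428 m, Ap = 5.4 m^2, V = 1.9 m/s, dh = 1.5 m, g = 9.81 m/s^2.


As = 428 * 5.4 * 1.9^2 / (9.81 * 1.5^2) = 378.0012 m^2


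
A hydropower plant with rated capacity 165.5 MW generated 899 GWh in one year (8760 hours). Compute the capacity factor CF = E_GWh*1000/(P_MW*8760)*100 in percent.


CF = 899 * 1000 / (165.5 * 8760) * 100 = 62.0094 %


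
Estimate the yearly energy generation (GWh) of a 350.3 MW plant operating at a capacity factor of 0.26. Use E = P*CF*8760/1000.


E = 350.3 * 0.26 * 8760 / 1000 = 797.8433 GWh


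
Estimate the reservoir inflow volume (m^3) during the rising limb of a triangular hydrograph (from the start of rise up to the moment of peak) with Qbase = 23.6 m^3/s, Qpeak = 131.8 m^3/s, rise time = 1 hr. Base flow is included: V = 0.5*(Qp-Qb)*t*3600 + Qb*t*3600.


V = 0.5*(131.8 - 23.6)*1*3600 + 23.6*1*3600 = 279720.0000 m^3


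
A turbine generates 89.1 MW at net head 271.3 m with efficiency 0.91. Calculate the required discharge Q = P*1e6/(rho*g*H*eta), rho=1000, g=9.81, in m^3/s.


Q = 89.1 * 1e6 / (1000 * 9.81 * 271.3 * 0.91) = 36.7890 m^3/s


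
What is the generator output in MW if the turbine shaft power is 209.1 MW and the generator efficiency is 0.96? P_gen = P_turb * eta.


P_gen = 209.1 * 0.96 = 200.7360 MW


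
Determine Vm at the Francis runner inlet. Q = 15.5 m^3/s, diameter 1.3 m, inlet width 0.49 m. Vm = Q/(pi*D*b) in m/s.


Vm = 15.5 / (pi * 1.3 * 0.49) = 7.7454 m/s


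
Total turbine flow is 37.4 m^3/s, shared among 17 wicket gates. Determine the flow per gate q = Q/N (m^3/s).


q = 37.4 / 17 = 2.2000 m^3/s


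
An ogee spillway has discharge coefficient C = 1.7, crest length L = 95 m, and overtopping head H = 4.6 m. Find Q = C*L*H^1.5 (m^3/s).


Q = 1.7 * 95 * 4.6^1.5 = 1593.3430 m^3/s


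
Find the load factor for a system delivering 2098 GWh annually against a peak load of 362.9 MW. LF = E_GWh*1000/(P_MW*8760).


LF = 2098 * 1000 / (362.9 * 8760) = 0.6600


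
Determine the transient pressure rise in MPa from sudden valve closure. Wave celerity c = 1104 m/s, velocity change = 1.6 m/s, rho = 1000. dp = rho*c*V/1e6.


dp = 1000 * 1104 * 1.6 / 1e6 = 1.7664 MPa


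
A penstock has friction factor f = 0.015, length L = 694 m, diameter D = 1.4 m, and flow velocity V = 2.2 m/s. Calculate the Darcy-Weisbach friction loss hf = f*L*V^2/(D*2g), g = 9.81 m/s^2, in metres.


hf = 0.015 * 694 * 2.2^2 / (1.4 * 2 * 9.81) = 1.8343 m


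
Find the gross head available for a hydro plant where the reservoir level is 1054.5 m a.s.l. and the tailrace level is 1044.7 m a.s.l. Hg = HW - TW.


Hg = 1054.5 - 1044.7 = 9.8000 m
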